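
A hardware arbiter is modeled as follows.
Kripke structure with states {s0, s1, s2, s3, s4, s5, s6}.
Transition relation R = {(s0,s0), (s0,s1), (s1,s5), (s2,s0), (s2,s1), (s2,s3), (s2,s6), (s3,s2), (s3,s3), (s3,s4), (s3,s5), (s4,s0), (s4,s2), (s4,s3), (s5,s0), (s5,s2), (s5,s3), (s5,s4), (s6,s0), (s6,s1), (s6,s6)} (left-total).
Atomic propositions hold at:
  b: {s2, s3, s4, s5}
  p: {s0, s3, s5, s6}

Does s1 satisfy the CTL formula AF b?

AF b: least fixpoint, start Z0 = {s2, s3, s4, s5}, add states with every successor in Z. Z1 = {s1, s2, s3, s4, s5}; fixed.
Sat(AF b) = {s1, s2, s3, s4, s5}
s1 ∈ Sat(AF b) = {s1, s2, s3, s4, s5}, so the formula holds at s1.

Yes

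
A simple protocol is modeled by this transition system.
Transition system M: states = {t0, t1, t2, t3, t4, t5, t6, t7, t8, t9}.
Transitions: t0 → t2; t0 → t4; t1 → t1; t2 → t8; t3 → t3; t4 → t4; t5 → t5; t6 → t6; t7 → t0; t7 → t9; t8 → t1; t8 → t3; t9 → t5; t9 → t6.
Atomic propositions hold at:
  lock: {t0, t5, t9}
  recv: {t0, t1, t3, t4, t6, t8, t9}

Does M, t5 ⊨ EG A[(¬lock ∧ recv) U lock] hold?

Sat(¬lock) = {t1, t2, t3, t4, t6, t7, t8}
Sat(¬lock ∧ recv) = {t1, t3, t4, t6, t8}
A[(¬lock ∧ recv) U lock]: least fixpoint, start Z0 = Sat(lock) = {t0, t5, t9}, add states in Sat(¬lock ∧ recv) with every successor in Z. Already a fixed point.
Sat(A[(¬lock ∧ recv) U lock]) = {t0, t5, t9}
EG A[(¬lock ∧ recv) U lock]: greatest fixpoint, start Z0 = {t0, t5, t9}, keep only states in Sat with some successor in Z. Z1 = {t5, t9}; fixed.
Sat(EG A[(¬lock ∧ recv) U lock]) = {t5, t9}
t5 ∈ Sat(EG A[(¬lock ∧ recv) U lock]) = {t5, t9}, so the formula holds at t5.

Yes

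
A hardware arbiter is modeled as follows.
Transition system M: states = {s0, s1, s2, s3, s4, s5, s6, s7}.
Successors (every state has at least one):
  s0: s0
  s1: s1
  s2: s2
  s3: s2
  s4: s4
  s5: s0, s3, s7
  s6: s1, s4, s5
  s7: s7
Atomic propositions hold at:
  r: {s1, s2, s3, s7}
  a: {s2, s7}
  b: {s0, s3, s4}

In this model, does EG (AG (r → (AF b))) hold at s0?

AF b: least fixpoint, start Z0 = {s0, s3, s4}, add states with every successor in Z. Already a fixed point.
Sat(AF b) = {s0, s3, s4}
Sat(r → (AF b)) = {s0, s3, s4, s5, s6}
AG (r → (AF b)): greatest fixpoint, start Z0 = {s0, s3, s4, s5, s6}, keep only states in Sat with every successor in Z. Z1 = {s0, s4}; fixed.
Sat(AG (r → (AF b))) = {s0, s4}
EG (AG (r → (AF b))): greatest fixpoint, start Z0 = {s0, s4}, keep only states in Sat with some successor in Z. Already a fixed point.
Sat(EG (AG (r → (AF b)))) = {s0, s4}
s0 ∈ Sat(EG (AG (r → (AF b)))) = {s0, s4}, so the formula holds at s0.

Yes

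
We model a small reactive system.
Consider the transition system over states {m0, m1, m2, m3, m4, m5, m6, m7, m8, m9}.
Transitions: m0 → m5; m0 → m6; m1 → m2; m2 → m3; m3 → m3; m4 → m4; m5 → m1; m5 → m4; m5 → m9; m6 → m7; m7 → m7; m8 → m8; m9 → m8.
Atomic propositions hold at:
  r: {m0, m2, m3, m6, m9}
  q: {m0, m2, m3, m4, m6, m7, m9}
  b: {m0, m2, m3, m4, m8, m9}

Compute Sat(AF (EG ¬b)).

{m6, m7}

Sat(¬b) = {m1, m5, m6, m7}
EG ¬b: greatest fixpoint, start Z0 = {m1, m5, m6, m7}, keep only states in Sat with some successor in Z. Z1 = {m5, m6, m7}; Z2 = {m6, m7}; fixed.
Sat(EG ¬b) = {m6, m7}
AF (EG ¬b): least fixpoint, start Z0 = {m6, m7}, add states with every successor in Z. Already a fixed point.
Sat(AF (EG ¬b)) = {m6, m7}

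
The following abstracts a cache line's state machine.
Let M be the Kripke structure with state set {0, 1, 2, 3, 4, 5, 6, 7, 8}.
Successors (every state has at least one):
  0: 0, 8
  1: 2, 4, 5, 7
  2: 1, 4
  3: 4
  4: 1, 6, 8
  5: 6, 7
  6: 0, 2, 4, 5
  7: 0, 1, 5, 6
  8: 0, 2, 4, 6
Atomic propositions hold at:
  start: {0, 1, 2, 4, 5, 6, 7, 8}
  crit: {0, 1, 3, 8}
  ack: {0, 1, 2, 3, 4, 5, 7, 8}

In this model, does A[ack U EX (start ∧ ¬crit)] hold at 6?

Sat(¬crit) = {2, 4, 5, 6, 7}
Sat(start ∧ ¬crit) = {2, 4, 5, 6, 7}
Sat(EX (start ∧ ¬crit)) = {s : some successor in {2, 4, 5, 6, 7}} = {1, 2, 3, 4, 5, 6, 7, 8}
A[ack U EX (start ∧ ¬crit)]: least fixpoint, start Z0 = Sat(EX (start ∧ ¬crit)) = {1, 2, 3, 4, 5, 6, 7, 8}, add states in Sat(ack) with every successor in Z. Already a fixed point.
Sat(A[ack U EX (start ∧ ¬crit)]) = {1, 2, 3, 4, 5, 6, 7, 8}
6 ∈ Sat(A[ack U EX (start ∧ ¬crit)]) = {1, 2, 3, 4, 5, 6, 7, 8}, so the formula holds at 6.

Yes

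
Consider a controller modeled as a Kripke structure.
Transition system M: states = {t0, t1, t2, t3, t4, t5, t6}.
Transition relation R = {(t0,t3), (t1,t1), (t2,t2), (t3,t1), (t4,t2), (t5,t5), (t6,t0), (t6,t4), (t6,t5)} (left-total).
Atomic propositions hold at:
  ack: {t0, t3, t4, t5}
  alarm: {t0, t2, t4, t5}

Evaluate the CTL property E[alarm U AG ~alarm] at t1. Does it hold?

Sat(~alarm) = {t1, t3, t6}
AG ~alarm: greatest fixpoint, start Z0 = {t1, t3, t6}, keep only states in Sat with every successor in Z. Z1 = {t1, t3}; fixed.
Sat(AG ~alarm) = {t1, t3}
E[alarm U AG ~alarm]: least fixpoint, start Z0 = Sat(AG ~alarm) = {t1, t3}, add states in Sat(alarm) with some successor in Z. Z1 = {t0, t1, t3}; fixed.
Sat(E[alarm U AG ~alarm]) = {t0, t1, t3}
t1 ∈ Sat(E[alarm U AG ~alarm]) = {t0, t1, t3}, so the formula holds at t1.

Yes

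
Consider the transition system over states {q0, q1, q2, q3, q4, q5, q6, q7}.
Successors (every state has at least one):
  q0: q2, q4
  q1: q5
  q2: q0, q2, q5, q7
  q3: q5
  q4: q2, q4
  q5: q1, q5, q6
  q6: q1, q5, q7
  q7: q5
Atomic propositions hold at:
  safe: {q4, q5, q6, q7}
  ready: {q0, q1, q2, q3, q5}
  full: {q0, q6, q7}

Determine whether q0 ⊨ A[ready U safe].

No

A[ready U safe]: least fixpoint, start Z0 = Sat(safe) = {q4, q5, q6, q7}, add states in Sat(ready) with every successor in Z. Z1 = {q1, q3, q4, q5, q6, q7}; fixed.
Sat(A[ready U safe]) = {q1, q3, q4, q5, q6, q7}
q0 ∉ Sat(A[ready U safe]) = {q1, q3, q4, q5, q6, q7}, so the formula does not hold at q0.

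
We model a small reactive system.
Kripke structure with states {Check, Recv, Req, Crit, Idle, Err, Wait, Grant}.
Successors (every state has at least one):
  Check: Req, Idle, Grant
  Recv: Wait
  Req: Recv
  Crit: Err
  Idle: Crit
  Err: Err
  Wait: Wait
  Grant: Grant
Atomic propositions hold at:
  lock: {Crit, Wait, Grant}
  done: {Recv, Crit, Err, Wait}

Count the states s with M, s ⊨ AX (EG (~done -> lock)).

7

Sat(~done) = {Check, Req, Idle, Grant}
Sat(~done -> lock) = {Recv, Crit, Err, Wait, Grant}
EG (~done -> lock): greatest fixpoint, start Z0 = {Recv, Crit, Err, Wait, Grant}, keep only states in Sat with some successor in Z. Already a fixed point.
Sat(EG (~done -> lock)) = {Recv, Crit, Err, Wait, Grant}
Sat(AX (EG (~done -> lock))) = {s : every successor in {Recv, Crit, Err, Wait, Grant}} = {Recv, Req, Crit, Idle, Err, Wait, Grant}
|Sat(AX (EG (~done -> lock)))| = |{Recv, Req, Crit, Idle, Err, Wait, Grant}| = 7.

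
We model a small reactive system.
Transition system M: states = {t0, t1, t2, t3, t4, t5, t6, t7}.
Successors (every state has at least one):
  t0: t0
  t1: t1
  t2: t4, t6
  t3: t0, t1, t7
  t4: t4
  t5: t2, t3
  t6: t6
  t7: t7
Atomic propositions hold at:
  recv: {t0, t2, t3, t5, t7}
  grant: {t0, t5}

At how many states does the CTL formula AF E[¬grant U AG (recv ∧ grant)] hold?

2

Sat(¬grant) = {t1, t2, t3, t4, t6, t7}
Sat(recv ∧ grant) = {t0, t5}
AG (recv ∧ grant): greatest fixpoint, start Z0 = {t0, t5}, keep only states in Sat with every successor in Z. Z1 = {t0}; fixed.
Sat(AG (recv ∧ grant)) = {t0}
E[¬grant U AG (recv ∧ grant)]: least fixpoint, start Z0 = Sat(AG (recv ∧ grant)) = {t0}, add states in Sat(¬grant) with some successor in Z. Z1 = {t0, t3}; fixed.
Sat(E[¬grant U AG (recv ∧ grant)]) = {t0, t3}
AF E[¬grant U AG (recv ∧ grant)]: least fixpoint, start Z0 = {t0, t3}, add states with every successor in Z. Already a fixed point.
Sat(AF E[¬grant U AG (recv ∧ grant)]) = {t0, t3}
|Sat(AF E[¬grant U AG (recv ∧ grant)])| = |{t0, t3}| = 2.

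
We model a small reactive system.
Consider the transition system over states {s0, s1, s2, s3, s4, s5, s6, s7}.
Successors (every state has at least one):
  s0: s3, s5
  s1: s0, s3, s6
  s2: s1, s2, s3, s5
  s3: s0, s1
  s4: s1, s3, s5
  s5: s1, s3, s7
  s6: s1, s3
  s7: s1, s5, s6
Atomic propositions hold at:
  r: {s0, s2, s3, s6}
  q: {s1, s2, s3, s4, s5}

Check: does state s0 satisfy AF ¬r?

Sat(¬r) = {s1, s4, s5, s7}
AF ¬r: least fixpoint, start Z0 = {s1, s4, s5, s7}, add states with every successor in Z. Already a fixed point.
Sat(AF ¬r) = {s1, s4, s5, s7}
s0 ∉ Sat(AF ¬r) = {s1, s4, s5, s7}, so the formula does not hold at s0.

No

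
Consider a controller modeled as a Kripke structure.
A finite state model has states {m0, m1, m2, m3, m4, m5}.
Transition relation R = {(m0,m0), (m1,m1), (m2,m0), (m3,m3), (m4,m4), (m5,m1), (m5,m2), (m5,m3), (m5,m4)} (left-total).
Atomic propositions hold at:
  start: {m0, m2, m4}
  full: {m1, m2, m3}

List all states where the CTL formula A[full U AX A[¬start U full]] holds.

Sat(¬start) = {m1, m3, m5}
A[¬start U full]: least fixpoint, start Z0 = Sat(full) = {m1, m2, m3}, add states in Sat(¬start) with every successor in Z. Already a fixed point.
Sat(A[¬start U full]) = {m1, m2, m3}
Sat(AX A[¬start U full]) = {s : every successor in {m1, m2, m3}} = {m1, m3}
A[full U AX A[¬start U full]]: least fixpoint, start Z0 = Sat(AX A[¬start U full]) = {m1, m3}, add states in Sat(full) with every successor in Z. Already a fixed point.
Sat(A[full U AX A[¬start U full]]) = {m1, m3}

{m1, m3}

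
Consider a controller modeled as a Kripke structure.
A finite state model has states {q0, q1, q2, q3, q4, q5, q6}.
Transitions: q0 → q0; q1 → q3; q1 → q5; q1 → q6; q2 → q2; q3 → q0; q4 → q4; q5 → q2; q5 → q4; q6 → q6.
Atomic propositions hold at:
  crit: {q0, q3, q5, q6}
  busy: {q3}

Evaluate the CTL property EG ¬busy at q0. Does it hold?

Sat(¬busy) = {q0, q1, q2, q4, q5, q6}
EG ¬busy: greatest fixpoint, start Z0 = {q0, q1, q2, q4, q5, q6}, keep only states in Sat with some successor in Z. Already a fixed point.
Sat(EG ¬busy) = {q0, q1, q2, q4, q5, q6}
q0 ∈ Sat(EG ¬busy) = {q0, q1, q2, q4, q5, q6}, so the formula holds at q0.

Yes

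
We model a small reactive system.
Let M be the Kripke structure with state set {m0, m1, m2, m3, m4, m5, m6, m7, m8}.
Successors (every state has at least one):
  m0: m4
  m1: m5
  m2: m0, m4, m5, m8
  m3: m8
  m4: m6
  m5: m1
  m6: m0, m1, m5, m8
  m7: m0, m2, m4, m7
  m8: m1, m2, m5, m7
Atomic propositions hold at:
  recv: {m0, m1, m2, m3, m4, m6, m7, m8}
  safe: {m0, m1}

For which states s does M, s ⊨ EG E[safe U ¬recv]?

{m1, m5}

Sat(¬recv) = {m5}
E[safe U ¬recv]: least fixpoint, start Z0 = Sat(¬recv) = {m5}, add states in Sat(safe) with some successor in Z. Z1 = {m1, m5}; fixed.
Sat(E[safe U ¬recv]) = {m1, m5}
EG E[safe U ¬recv]: greatest fixpoint, start Z0 = {m1, m5}, keep only states in Sat with some successor in Z. Already a fixed point.
Sat(EG E[safe U ¬recv]) = {m1, m5}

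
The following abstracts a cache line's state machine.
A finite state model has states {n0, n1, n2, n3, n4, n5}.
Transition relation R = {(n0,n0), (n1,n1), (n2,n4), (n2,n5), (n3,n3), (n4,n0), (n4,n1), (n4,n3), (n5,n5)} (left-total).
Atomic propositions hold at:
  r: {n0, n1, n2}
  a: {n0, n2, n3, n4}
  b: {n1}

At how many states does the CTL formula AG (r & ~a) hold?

1

Sat(~a) = {n1, n5}
Sat(r & ~a) = {n1}
AG (r & ~a): greatest fixpoint, start Z0 = {n1}, keep only states in Sat with every successor in Z. Already a fixed point.
Sat(AG (r & ~a)) = {n1}
|Sat(AG (r & ~a))| = |{n1}| = 1.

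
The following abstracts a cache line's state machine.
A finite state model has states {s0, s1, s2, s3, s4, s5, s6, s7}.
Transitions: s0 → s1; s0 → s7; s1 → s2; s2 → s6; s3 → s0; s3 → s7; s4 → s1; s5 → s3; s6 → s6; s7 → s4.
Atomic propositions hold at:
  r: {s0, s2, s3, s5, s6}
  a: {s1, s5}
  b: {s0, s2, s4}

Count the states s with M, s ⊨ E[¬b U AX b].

4

Sat(¬b) = {s1, s3, s5, s6, s7}
Sat(AX b) = {s : every successor in {s0, s2, s4}} = {s1, s7}
E[¬b U AX b]: least fixpoint, start Z0 = Sat(AX b) = {s1, s7}, add states in Sat(¬b) with some successor in Z. Z1 = {s1, s3, s7}; Z2 = {s1, s3, s5, s7}; fixed.
Sat(E[¬b U AX b]) = {s1, s3, s5, s7}
|Sat(E[¬b U AX b])| = |{s1, s3, s5, s7}| = 4.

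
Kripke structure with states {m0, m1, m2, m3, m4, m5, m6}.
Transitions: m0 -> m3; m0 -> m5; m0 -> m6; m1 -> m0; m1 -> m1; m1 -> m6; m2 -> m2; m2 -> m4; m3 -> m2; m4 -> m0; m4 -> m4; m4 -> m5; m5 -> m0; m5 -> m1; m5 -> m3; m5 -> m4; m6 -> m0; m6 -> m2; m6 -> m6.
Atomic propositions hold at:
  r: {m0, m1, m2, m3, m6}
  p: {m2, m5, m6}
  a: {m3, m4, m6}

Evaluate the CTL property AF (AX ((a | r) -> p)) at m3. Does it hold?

Yes

Sat(a | r) = {m0, m1, m2, m3, m4, m6}
Sat((a | r) -> p) = {m2, m5, m6}
Sat(AX ((a | r) -> p)) = {s : every successor in {m2, m5, m6}} = {m3}
AF (AX ((a | r) -> p)): least fixpoint, start Z0 = {m3}, add states with every successor in Z. Already a fixed point.
Sat(AF (AX ((a | r) -> p))) = {m3}
m3 ∈ Sat(AF (AX ((a | r) -> p))) = {m3}, so the formula holds at m3.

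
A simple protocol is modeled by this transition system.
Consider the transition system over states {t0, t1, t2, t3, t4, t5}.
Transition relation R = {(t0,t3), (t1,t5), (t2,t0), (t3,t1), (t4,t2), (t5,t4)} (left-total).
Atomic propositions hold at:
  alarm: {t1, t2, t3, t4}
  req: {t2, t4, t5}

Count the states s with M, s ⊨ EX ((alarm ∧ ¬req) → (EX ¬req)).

5

Sat(¬req) = {t0, t1, t3}
Sat(alarm ∧ ¬req) = {t1, t3}
Sat(EX ¬req) = {s : some successor in {t0, t1, t3}} = {t0, t2, t3}
Sat((alarm ∧ ¬req) → (EX ¬req)) = {t0, t2, t3, t4, t5}
Sat(EX ((alarm ∧ ¬req) → (EX ¬req))) = {s : some successor in {t0, t2, t3, t4, t5}} = {t0, t1, t2, t4, t5}
|Sat(EX ((alarm ∧ ¬req) → (EX ¬req)))| = |{t0, t1, t2, t4, t5}| = 5.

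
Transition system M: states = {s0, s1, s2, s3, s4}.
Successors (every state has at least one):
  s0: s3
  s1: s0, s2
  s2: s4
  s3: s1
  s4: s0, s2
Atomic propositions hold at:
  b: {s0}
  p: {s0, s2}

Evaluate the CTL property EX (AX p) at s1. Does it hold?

Sat(AX p) = {s : every successor in {s0, s2}} = {s1, s4}
Sat(EX (AX p)) = {s : some successor in {s1, s4}} = {s2, s3}
s1 ∉ Sat(EX (AX p)) = {s2, s3}, so the formula does not hold at s1.

No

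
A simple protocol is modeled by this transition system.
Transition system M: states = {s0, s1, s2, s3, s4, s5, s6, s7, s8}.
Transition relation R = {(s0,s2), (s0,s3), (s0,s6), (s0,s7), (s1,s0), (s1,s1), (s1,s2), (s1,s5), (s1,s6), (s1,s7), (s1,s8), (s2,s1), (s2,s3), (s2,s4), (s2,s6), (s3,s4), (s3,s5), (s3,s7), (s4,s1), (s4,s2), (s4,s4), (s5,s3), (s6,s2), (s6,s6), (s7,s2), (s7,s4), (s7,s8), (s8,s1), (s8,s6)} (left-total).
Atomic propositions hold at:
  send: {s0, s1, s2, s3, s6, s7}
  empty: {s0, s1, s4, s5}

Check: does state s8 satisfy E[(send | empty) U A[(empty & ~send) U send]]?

No

Sat(send | empty) = {s0, s1, s2, s3, s4, s5, s6, s7}
Sat(~send) = {s4, s5, s8}
Sat(empty & ~send) = {s4, s5}
A[(empty & ~send) U send]: least fixpoint, start Z0 = Sat(send) = {s0, s1, s2, s3, s6, s7}, add states in Sat(empty & ~send) with every successor in Z. Z1 = {s0, s1, s2, s3, s5, s6, s7}; fixed.
Sat(A[(empty & ~send) U send]) = {s0, s1, s2, s3, s5, s6, s7}
E[(send | empty) U A[(empty & ~send) U send]]: least fixpoint, start Z0 = Sat(A[(empty & ~send) U send]) = {s0, s1, s2, s3, s5, s6, s7}, add states in Sat(send | empty) with some successor in Z. Z1 = {s0, s1, s2, s3, s4, s5, s6, s7}; fixed.
Sat(E[(send | empty) U A[(empty & ~send) U send]]) = {s0, s1, s2, s3, s4, s5, s6, s7}
s8 ∉ Sat(E[(send | empty) U A[(empty & ~send) U send]]) = {s0, s1, s2, s3, s4, s5, s6, s7}, so the formula does not hold at s8.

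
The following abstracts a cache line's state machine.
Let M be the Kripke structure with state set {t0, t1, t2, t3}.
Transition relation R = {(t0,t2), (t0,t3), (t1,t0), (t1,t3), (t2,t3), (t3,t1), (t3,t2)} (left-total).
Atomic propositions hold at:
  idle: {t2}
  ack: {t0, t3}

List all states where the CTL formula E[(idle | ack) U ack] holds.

{t0, t2, t3}

Sat(idle | ack) = {t0, t2, t3}
E[(idle | ack) U ack]: least fixpoint, start Z0 = Sat(ack) = {t0, t3}, add states in Sat(idle | ack) with some successor in Z. Z1 = {t0, t2, t3}; fixed.
Sat(E[(idle | ack) U ack]) = {t0, t2, t3}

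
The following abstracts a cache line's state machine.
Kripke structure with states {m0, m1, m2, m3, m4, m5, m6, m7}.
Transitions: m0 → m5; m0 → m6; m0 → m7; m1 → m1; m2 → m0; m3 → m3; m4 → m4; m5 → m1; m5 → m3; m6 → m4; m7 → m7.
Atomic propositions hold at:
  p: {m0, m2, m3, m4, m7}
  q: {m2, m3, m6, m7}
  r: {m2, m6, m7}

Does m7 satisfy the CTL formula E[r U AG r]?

Yes

AG r: greatest fixpoint, start Z0 = {m2, m6, m7}, keep only states in Sat with every successor in Z. Z1 = {m7}; fixed.
Sat(AG r) = {m7}
E[r U AG r]: least fixpoint, start Z0 = Sat(AG r) = {m7}, add states in Sat(r) with some successor in Z. Already a fixed point.
Sat(E[r U AG r]) = {m7}
m7 ∈ Sat(E[r U AG r]) = {m7}, so the formula holds at m7.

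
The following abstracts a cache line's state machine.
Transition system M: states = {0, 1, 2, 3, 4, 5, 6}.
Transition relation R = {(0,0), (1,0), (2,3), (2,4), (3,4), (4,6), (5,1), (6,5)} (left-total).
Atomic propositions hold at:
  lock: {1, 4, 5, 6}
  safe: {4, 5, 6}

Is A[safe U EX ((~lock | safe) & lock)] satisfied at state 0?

Sat(~lock) = {0, 2, 3}
Sat(~lock | safe) = {0, 2, 3, 4, 5, 6}
Sat((~lock | safe) & lock) = {4, 5, 6}
Sat(EX ((~lock | safe) & lock)) = {s : some successor in {4, 5, 6}} = {2, 3, 4, 6}
A[safe U EX ((~lock | safe) & lock)]: least fixpoint, start Z0 = Sat(EX ((~lock | safe) & lock)) = {2, 3, 4, 6}, add states in Sat(safe) with every successor in Z. Already a fixed point.
Sat(A[safe U EX ((~lock | safe) & lock)]) = {2, 3, 4, 6}
0 ∉ Sat(A[safe U EX ((~lock | safe) & lock)]) = {2, 3, 4, 6}, so the formula does not hold at 0.

No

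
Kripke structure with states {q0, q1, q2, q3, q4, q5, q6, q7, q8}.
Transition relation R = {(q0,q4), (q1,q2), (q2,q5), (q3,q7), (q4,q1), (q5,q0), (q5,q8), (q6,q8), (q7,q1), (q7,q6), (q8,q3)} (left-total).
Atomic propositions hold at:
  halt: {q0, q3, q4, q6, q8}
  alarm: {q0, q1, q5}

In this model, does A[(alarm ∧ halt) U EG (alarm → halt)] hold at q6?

Yes

Sat(alarm ∧ halt) = {q0}
Sat(alarm → halt) = {q0, q2, q3, q4, q6, q7, q8}
EG (alarm → halt): greatest fixpoint, start Z0 = {q0, q2, q3, q4, q6, q7, q8}, keep only states in Sat with some successor in Z. Z1 = {q0, q3, q6, q7, q8}; Z2 = {q3, q6, q7, q8}; fixed.
Sat(EG (alarm → halt)) = {q3, q6, q7, q8}
A[(alarm ∧ halt) U EG (alarm → halt)]: least fixpoint, start Z0 = Sat(EG (alarm → halt)) = {q3, q6, q7, q8}, add states in Sat(alarm ∧ halt) with every successor in Z. Already a fixed point.
Sat(A[(alarm ∧ halt) U EG (alarm → halt)]) = {q3, q6, q7, q8}
q6 ∈ Sat(A[(alarm ∧ halt) U EG (alarm → halt)]) = {q3, q6, q7, q8}, so the formula holds at q6.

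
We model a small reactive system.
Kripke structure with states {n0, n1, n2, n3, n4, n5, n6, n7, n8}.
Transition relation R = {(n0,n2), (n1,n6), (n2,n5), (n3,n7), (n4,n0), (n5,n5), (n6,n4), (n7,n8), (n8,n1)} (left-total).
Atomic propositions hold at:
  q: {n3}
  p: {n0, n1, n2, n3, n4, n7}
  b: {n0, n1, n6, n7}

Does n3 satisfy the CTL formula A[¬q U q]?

Sat(¬q) = {n0, n1, n2, n4, n5, n6, n7, n8}
A[¬q U q]: least fixpoint, start Z0 = Sat(q) = {n3}, add states in Sat(¬q) with every successor in Z. Already a fixed point.
Sat(A[¬q U q]) = {n3}
n3 ∈ Sat(A[¬q U q]) = {n3}, so the formula holds at n3.

Yes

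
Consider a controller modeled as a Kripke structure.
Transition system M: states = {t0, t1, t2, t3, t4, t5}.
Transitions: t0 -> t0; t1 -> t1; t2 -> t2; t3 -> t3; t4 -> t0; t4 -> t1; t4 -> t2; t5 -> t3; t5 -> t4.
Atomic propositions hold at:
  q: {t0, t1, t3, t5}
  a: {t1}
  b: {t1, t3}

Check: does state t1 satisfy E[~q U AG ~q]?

No

Sat(~q) = {t2, t4}
AG ~q: greatest fixpoint, start Z0 = {t2, t4}, keep only states in Sat with every successor in Z. Z1 = {t2}; fixed.
Sat(AG ~q) = {t2}
E[~q U AG ~q]: least fixpoint, start Z0 = Sat(AG ~q) = {t2}, add states in Sat(~q) with some successor in Z. Z1 = {t2, t4}; fixed.
Sat(E[~q U AG ~q]) = {t2, t4}
t1 ∉ Sat(E[~q U AG ~q]) = {t2, t4}, so the formula does not hold at t1.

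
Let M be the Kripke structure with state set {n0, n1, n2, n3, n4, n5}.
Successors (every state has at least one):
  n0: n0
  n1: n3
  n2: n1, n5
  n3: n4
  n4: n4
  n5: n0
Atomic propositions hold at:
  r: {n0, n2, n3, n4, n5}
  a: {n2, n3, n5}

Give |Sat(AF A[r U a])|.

4

A[r U a]: least fixpoint, start Z0 = Sat(a) = {n2, n3, n5}, add states in Sat(r) with every successor in Z. Already a fixed point.
Sat(A[r U a]) = {n2, n3, n5}
AF A[r U a]: least fixpoint, start Z0 = {n2, n3, n5}, add states with every successor in Z. Z1 = {n1, n2, n3, n5}; fixed.
Sat(AF A[r U a]) = {n1, n2, n3, n5}
|Sat(AF A[r U a])| = |{n1, n2, n3, n5}| = 4.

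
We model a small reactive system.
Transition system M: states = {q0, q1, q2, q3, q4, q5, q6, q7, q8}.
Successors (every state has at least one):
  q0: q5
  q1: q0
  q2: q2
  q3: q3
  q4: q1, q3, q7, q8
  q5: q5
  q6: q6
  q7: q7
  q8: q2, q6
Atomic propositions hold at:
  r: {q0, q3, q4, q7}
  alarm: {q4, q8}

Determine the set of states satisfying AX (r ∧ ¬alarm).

{q1, q3, q7}

Sat(¬alarm) = {q0, q1, q2, q3, q5, q6, q7}
Sat(r ∧ ¬alarm) = {q0, q3, q7}
Sat(AX (r ∧ ¬alarm)) = {s : every successor in {q0, q3, q7}} = {q1, q3, q7}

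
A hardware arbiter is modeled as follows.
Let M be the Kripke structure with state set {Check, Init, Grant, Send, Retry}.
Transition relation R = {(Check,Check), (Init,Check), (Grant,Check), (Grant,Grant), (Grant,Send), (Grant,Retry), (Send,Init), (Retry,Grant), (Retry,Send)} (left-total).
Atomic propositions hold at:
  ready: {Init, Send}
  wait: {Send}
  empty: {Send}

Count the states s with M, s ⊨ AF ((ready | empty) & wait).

Sat(ready | empty) = {Init, Send}
Sat((ready | empty) & wait) = {Send}
AF ((ready | empty) & wait): least fixpoint, start Z0 = {Send}, add states with every successor in Z. Already a fixed point.
Sat(AF ((ready | empty) & wait)) = {Send}
|Sat(AF ((ready | empty) & wait))| = |{Send}| = 1.

1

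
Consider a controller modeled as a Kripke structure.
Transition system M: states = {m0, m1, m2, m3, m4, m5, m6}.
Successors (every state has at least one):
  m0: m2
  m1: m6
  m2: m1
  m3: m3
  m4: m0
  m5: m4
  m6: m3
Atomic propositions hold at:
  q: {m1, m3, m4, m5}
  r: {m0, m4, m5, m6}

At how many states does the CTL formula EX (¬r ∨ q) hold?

Sat(¬r) = {m1, m2, m3}
Sat(¬r ∨ q) = {m1, m2, m3, m4, m5}
Sat(EX (¬r ∨ q)) = {s : some successor in {m1, m2, m3, m4, m5}} = {m0, m2, m3, m5, m6}
|Sat(EX (¬r ∨ q))| = |{m0, m2, m3, m5, m6}| = 5.

5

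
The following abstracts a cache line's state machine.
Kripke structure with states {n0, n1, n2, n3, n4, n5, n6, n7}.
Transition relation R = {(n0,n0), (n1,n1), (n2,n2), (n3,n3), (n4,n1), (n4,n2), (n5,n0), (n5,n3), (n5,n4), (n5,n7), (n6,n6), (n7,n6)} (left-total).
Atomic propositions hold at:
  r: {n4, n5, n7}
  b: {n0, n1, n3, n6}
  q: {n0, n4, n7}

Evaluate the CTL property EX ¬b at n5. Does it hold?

Sat(¬b) = {n2, n4, n5, n7}
Sat(EX ¬b) = {s : some successor in {n2, n4, n5, n7}} = {n2, n4, n5}
n5 ∈ Sat(EX ¬b) = {n2, n4, n5}, so the formula holds at n5.

Yes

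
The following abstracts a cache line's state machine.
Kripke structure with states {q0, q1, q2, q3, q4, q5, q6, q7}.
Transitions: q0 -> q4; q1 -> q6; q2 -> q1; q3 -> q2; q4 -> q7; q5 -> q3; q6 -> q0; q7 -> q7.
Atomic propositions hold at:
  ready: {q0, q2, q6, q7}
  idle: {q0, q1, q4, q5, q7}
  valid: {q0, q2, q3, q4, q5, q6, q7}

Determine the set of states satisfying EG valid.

EG valid: greatest fixpoint, start Z0 = {q0, q2, q3, q4, q5, q6, q7}, keep only states in Sat with some successor in Z. Z1 = {q0, q3, q4, q5, q6, q7}; Z2 = {q0, q4, q5, q6, q7}; Z3 = {q0, q4, q6, q7}; fixed.
Sat(EG valid) = {q0, q4, q6, q7}

{q0, q4, q6, q7}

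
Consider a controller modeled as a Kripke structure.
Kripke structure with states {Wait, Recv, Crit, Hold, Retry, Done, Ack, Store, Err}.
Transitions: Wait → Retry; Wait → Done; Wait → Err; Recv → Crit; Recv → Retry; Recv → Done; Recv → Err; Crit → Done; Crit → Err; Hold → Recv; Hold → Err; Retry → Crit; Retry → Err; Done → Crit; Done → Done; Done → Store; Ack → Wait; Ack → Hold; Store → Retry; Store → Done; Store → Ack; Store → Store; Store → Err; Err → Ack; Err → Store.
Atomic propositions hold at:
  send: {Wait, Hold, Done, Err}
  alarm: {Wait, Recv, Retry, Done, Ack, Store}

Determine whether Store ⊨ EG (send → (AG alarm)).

AG alarm: greatest fixpoint, start Z0 = {Wait, Recv, Retry, Done, Ack, Store}, keep only states in Sat with every successor in Z. Z1 = ∅; fixed.
Sat(AG alarm) = ∅
Sat(send → (AG alarm)) = {Recv, Crit, Retry, Ack, Store}
EG (send → (AG alarm)): greatest fixpoint, start Z0 = {Recv, Crit, Retry, Ack, Store}, keep only states in Sat with some successor in Z. Z1 = {Recv, Retry, Store}; Z2 = {Recv, Store}; Z3 = {Store}; fixed.
Sat(EG (send → (AG alarm))) = {Store}
Store ∈ Sat(EG (send → (AG alarm))) = {Store}, so the formula holds at Store.

Yes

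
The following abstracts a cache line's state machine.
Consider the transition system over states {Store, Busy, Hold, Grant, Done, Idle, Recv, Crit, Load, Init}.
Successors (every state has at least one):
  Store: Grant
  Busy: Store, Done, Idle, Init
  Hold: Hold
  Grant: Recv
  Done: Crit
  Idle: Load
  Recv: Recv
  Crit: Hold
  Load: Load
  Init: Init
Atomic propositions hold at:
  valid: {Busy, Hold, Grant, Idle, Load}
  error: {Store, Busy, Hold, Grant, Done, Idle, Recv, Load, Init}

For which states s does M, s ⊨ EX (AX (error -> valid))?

{Busy, Hold, Done, Idle, Crit, Load}

Sat(error -> valid) = {Busy, Hold, Grant, Idle, Crit, Load}
Sat(AX (error -> valid)) = {s : every successor in {Busy, Hold, Grant, Idle, Crit, Load}} = {Store, Hold, Done, Idle, Crit, Load}
Sat(EX (AX (error -> valid))) = {s : some successor in {Store, Hold, Done, Idle, Crit, Load}} = {Busy, Hold, Done, Idle, Crit, Load}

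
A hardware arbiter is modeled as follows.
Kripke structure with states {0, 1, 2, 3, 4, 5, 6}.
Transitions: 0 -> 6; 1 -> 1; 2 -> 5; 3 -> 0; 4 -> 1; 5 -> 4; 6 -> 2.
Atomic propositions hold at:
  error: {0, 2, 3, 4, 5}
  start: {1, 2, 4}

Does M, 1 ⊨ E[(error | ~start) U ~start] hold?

Sat(~start) = {0, 3, 5, 6}
Sat(error | ~start) = {0, 2, 3, 4, 5, 6}
E[(error | ~start) U ~start]: least fixpoint, start Z0 = Sat(~start) = {0, 3, 5, 6}, add states in Sat(error | ~start) with some successor in Z. Z1 = {0, 2, 3, 5, 6}; fixed.
Sat(E[(error | ~start) U ~start]) = {0, 2, 3, 5, 6}
1 ∉ Sat(E[(error | ~start) U ~start]) = {0, 2, 3, 5, 6}, so the formula does not hold at 1.

No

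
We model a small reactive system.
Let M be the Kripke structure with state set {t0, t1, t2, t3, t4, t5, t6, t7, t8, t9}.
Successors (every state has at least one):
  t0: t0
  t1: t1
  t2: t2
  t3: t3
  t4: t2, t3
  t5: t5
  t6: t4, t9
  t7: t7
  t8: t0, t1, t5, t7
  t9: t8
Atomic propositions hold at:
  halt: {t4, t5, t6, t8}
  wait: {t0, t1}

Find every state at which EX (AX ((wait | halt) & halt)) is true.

Sat(wait | halt) = {t0, t1, t4, t5, t6, t8}
Sat((wait | halt) & halt) = {t4, t5, t6, t8}
Sat(AX ((wait | halt) & halt)) = {s : every successor in {t4, t5, t6, t8}} = {t5, t9}
Sat(EX (AX ((wait | halt) & halt))) = {s : some successor in {t5, t9}} = {t5, t6, t8}

{t5, t6, t8}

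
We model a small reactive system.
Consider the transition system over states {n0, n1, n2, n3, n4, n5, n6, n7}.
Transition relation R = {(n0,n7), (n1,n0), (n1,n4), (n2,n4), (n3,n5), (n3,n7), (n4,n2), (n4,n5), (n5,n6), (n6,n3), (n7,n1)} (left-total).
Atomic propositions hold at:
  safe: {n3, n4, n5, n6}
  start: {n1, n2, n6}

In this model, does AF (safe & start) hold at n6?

Sat(safe & start) = {n6}
AF (safe & start): least fixpoint, start Z0 = {n6}, add states with every successor in Z. Z1 = {n5, n6}; fixed.
Sat(AF (safe & start)) = {n5, n6}
n6 ∈ Sat(AF (safe & start)) = {n5, n6}, so the formula holds at n6.

Yes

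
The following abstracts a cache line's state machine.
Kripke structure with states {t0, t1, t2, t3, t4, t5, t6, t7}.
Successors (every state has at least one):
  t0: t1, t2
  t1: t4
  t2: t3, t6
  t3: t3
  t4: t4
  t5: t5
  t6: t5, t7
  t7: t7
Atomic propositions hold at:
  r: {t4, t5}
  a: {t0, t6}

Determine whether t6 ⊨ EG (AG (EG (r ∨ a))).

Sat(r ∨ a) = {t0, t4, t5, t6}
EG (r ∨ a): greatest fixpoint, start Z0 = {t0, t4, t5, t6}, keep only states in Sat with some successor in Z. Z1 = {t4, t5, t6}; fixed.
Sat(EG (r ∨ a)) = {t4, t5, t6}
AG (EG (r ∨ a)): greatest fixpoint, start Z0 = {t4, t5, t6}, keep only states in Sat with every successor in Z. Z1 = {t4, t5}; fixed.
Sat(AG (EG (r ∨ a))) = {t4, t5}
EG (AG (EG (r ∨ a))): greatest fixpoint, start Z0 = {t4, t5}, keep only states in Sat with some successor in Z. Already a fixed point.
Sat(EG (AG (EG (r ∨ a)))) = {t4, t5}
t6 ∉ Sat(EG (AG (EG (r ∨ a)))) = {t4, t5}, so the formula does not hold at t6.

No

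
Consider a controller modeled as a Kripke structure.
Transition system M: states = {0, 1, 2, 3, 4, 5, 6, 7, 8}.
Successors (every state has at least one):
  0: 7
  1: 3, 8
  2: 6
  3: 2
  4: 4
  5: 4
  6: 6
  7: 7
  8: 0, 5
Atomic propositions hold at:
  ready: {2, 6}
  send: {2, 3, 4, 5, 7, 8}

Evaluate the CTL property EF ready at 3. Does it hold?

Yes

EF ready: least fixpoint, start Z0 = {2, 6}, add states with some successor in Z. Z1 = {2, 3, 6}; Z2 = {1, 2, 3, 6}; fixed.
Sat(EF ready) = {1, 2, 3, 6}
3 ∈ Sat(EF ready) = {1, 2, 3, 6}, so the formula holds at 3.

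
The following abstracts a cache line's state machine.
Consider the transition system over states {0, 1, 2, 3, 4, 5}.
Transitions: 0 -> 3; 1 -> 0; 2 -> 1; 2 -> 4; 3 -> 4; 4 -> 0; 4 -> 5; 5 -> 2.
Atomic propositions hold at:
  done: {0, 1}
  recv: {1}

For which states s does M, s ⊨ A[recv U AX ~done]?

Sat(~done) = {2, 3, 4, 5}
Sat(AX ~done) = {s : every successor in {2, 3, 4, 5}} = {0, 3, 5}
A[recv U AX ~done]: least fixpoint, start Z0 = Sat(AX ~done) = {0, 3, 5}, add states in Sat(recv) with every successor in Z. Z1 = {0, 1, 3, 5}; fixed.
Sat(A[recv U AX ~done]) = {0, 1, 3, 5}

{0, 1, 3, 5}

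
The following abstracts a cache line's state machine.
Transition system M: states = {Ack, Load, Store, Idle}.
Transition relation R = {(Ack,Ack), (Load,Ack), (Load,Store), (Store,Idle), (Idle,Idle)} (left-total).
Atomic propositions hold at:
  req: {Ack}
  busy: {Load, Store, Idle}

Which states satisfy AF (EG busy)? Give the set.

EG busy: greatest fixpoint, start Z0 = {Load, Store, Idle}, keep only states in Sat with some successor in Z. Already a fixed point.
Sat(EG busy) = {Load, Store, Idle}
AF (EG busy): least fixpoint, start Z0 = {Load, Store, Idle}, add states with every successor in Z. Already a fixed point.
Sat(AF (EG busy)) = {Load, Store, Idle}

{Load, Store, Idle}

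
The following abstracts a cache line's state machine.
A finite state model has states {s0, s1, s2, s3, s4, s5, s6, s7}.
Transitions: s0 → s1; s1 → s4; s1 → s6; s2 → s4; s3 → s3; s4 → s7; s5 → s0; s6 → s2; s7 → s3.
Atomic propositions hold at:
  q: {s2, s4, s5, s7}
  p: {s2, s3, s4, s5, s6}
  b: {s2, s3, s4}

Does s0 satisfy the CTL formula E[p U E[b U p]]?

E[b U p]: least fixpoint, start Z0 = Sat(p) = {s2, s3, s4, s5, s6}, add states in Sat(b) with some successor in Z. Already a fixed point.
Sat(E[b U p]) = {s2, s3, s4, s5, s6}
E[p U E[b U p]]: least fixpoint, start Z0 = Sat(E[b U p]) = {s2, s3, s4, s5, s6}, add states in Sat(p) with some successor in Z. Already a fixed point.
Sat(E[p U E[b U p]]) = {s2, s3, s4, s5, s6}
s0 ∉ Sat(E[p U E[b U p]]) = {s2, s3, s4, s5, s6}, so the formula does not hold at s0.

No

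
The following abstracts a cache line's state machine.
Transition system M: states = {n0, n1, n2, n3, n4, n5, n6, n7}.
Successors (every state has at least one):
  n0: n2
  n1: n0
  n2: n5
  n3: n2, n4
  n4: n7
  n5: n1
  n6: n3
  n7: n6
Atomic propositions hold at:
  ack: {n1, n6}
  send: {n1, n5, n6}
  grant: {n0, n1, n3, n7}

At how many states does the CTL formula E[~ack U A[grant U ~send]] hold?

7

Sat(~ack) = {n0, n2, n3, n4, n5, n7}
Sat(~send) = {n0, n2, n3, n4, n7}
A[grant U ~send]: least fixpoint, start Z0 = Sat(~send) = {n0, n2, n3, n4, n7}, add states in Sat(grant) with every successor in Z. Z1 = {n0, n1, n2, n3, n4, n7}; fixed.
Sat(A[grant U ~send]) = {n0, n1, n2, n3, n4, n7}
E[~ack U A[grant U ~send]]: least fixpoint, start Z0 = Sat(A[grant U ~send]) = {n0, n1, n2, n3, n4, n7}, add states in Sat(~ack) with some successor in Z. Z1 = {n0, n1, n2, n3, n4, n5, n7}; fixed.
Sat(E[~ack U A[grant U ~send]]) = {n0, n1, n2, n3, n4, n5, n7}
|Sat(E[~ack U A[grant U ~send]])| = |{n0, n1, n2, n3, n4, n5, n7}| = 7.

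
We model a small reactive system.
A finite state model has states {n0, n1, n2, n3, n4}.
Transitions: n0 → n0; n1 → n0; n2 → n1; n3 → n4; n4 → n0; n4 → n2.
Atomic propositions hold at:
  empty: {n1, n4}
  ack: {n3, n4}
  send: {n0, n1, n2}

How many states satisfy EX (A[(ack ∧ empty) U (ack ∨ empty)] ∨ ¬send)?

2

Sat(ack ∧ empty) = {n4}
Sat(ack ∨ empty) = {n1, n3, n4}
A[(ack ∧ empty) U (ack ∨ empty)]: least fixpoint, start Z0 = Sat((ack ∨ empty)) = {n1, n3, n4}, add states in Sat(ack ∧ empty) with every successor in Z. Already a fixed point.
Sat(A[(ack ∧ empty) U (ack ∨ empty)]) = {n1, n3, n4}
Sat(¬send) = {n3, n4}
Sat(A[(ack ∧ empty) U (ack ∨ empty)] ∨ ¬send) = {n1, n3, n4}
Sat(EX (A[(ack ∧ empty) U (ack ∨ empty)] ∨ ¬send)) = {s : some successor in {n1, n3, n4}} = {n2, n3}
|Sat(EX (A[(ack ∧ empty) U (ack ∨ empty)] ∨ ¬send))| = |{n2, n3}| = 2.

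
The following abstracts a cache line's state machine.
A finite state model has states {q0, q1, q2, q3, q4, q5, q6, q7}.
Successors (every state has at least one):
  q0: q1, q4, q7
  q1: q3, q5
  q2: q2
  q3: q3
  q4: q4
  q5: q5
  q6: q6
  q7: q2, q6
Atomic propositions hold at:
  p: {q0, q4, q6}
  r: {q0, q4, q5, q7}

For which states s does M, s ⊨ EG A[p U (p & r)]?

Sat(p & r) = {q0, q4}
A[p U (p & r)]: least fixpoint, start Z0 = Sat((p & r)) = {q0, q4}, add states in Sat(p) with every successor in Z. Already a fixed point.
Sat(A[p U (p & r)]) = {q0, q4}
EG A[p U (p & r)]: greatest fixpoint, start Z0 = {q0, q4}, keep only states in Sat with some successor in Z. Already a fixed point.
Sat(EG A[p U (p & r)]) = {q0, q4}

{q0, q4}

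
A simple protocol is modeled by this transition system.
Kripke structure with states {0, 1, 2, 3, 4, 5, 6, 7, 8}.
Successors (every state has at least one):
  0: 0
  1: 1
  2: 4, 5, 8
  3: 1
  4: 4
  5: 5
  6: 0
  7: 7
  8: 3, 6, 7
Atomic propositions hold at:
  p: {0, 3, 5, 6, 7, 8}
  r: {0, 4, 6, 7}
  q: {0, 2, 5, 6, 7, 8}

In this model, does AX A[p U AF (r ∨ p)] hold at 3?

Sat(r ∨ p) = {0, 3, 4, 5, 6, 7, 8}
AF (r ∨ p): least fixpoint, start Z0 = {0, 3, 4, 5, 6, 7, 8}, add states with every successor in Z. Z1 = {0, 2, 3, 4, 5, 6, 7, 8}; fixed.
Sat(AF (r ∨ p)) = {0, 2, 3, 4, 5, 6, 7, 8}
A[p U AF (r ∨ p)]: least fixpoint, start Z0 = Sat(AF (r ∨ p)) = {0, 2, 3, 4, 5, 6, 7, 8}, add states in Sat(p) with every successor in Z. Already a fixed point.
Sat(A[p U AF (r ∨ p)]) = {0, 2, 3, 4, 5, 6, 7, 8}
Sat(AX A[p U AF (r ∨ p)]) = {s : every successor in {0, 2, 3, 4, 5, 6, 7, 8}} = {0, 2, 4, 5, 6, 7, 8}
3 ∉ Sat(AX A[p U AF (r ∨ p)]) = {0, 2, 4, 5, 6, 7, 8}, so the formula does not hold at 3.

No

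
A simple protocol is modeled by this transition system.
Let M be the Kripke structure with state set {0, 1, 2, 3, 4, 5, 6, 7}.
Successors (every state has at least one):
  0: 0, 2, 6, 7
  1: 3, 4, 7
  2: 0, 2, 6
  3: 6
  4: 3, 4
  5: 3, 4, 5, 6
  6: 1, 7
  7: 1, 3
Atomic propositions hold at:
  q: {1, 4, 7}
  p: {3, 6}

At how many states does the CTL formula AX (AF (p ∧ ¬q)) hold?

1

Sat(¬q) = {0, 2, 3, 5, 6}
Sat(p ∧ ¬q) = {3, 6}
AF (p ∧ ¬q): least fixpoint, start Z0 = {3, 6}, add states with every successor in Z. Already a fixed point.
Sat(AF (p ∧ ¬q)) = {3, 6}
Sat(AX (AF (p ∧ ¬q))) = {s : every successor in {3, 6}} = {3}
|Sat(AX (AF (p ∧ ¬q)))| = |{3}| = 1.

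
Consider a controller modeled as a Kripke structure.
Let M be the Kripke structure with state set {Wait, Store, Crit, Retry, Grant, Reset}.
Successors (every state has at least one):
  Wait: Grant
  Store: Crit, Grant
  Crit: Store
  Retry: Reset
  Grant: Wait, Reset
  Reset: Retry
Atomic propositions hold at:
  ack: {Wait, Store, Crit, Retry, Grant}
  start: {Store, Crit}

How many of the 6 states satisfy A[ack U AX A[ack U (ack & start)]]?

Sat(ack & start) = {Store, Crit}
A[ack U (ack & start)]: least fixpoint, start Z0 = Sat((ack & start)) = {Store, Crit}, add states in Sat(ack) with every successor in Z. Already a fixed point.
Sat(A[ack U (ack & start)]) = {Store, Crit}
Sat(AX A[ack U (ack & start)]) = {s : every successor in {Store, Crit}} = {Crit}
A[ack U AX A[ack U (ack & start)]]: least fixpoint, start Z0 = Sat(AX A[ack U (ack & start)]) = {Crit}, add states in Sat(ack) with every successor in Z. Already a fixed point.
Sat(A[ack U AX A[ack U (ack & start)]]) = {Crit}
|Sat(A[ack U AX A[ack U (ack & start)]])| = |{Crit}| = 1.

1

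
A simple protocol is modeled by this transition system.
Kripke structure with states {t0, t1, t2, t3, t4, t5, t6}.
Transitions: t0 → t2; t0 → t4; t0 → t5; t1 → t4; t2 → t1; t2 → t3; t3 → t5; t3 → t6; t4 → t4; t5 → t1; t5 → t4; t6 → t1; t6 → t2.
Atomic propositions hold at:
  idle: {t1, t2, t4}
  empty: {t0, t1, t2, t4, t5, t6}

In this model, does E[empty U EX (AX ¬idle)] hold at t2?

Yes

Sat(¬idle) = {t0, t3, t5, t6}
Sat(AX ¬idle) = {s : every successor in {t0, t3, t5, t6}} = {t3}
Sat(EX (AX ¬idle)) = {s : some successor in {t3}} = {t2}
E[empty U EX (AX ¬idle)]: least fixpoint, start Z0 = Sat(EX (AX ¬idle)) = {t2}, add states in Sat(empty) with some successor in Z. Z1 = {t0, t2, t6}; fixed.
Sat(E[empty U EX (AX ¬idle)]) = {t0, t2, t6}
t2 ∈ Sat(E[empty U EX (AX ¬idle)]) = {t0, t2, t6}, so the formula holds at t2.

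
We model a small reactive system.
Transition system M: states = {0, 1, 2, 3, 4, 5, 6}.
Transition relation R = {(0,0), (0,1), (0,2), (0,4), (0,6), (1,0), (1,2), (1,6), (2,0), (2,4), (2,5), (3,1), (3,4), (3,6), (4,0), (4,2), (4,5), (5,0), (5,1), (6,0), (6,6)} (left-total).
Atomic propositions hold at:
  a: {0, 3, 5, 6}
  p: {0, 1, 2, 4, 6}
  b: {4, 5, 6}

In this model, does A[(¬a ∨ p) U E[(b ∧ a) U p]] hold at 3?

Sat(¬a) = {1, 2, 4}
Sat(¬a ∨ p) = {0, 1, 2, 4, 6}
Sat(b ∧ a) = {5, 6}
E[(b ∧ a) U p]: least fixpoint, start Z0 = Sat(p) = {0, 1, 2, 4, 6}, add states in Sat(b ∧ a) with some successor in Z. Z1 = {0, 1, 2, 4, 5, 6}; fixed.
Sat(E[(b ∧ a) U p]) = {0, 1, 2, 4, 5, 6}
A[(¬a ∨ p) U E[(b ∧ a) U p]]: least fixpoint, start Z0 = Sat(E[(b ∧ a) U p]) = {0, 1, 2, 4, 5, 6}, add states in Sat(¬a ∨ p) with every successor in Z. Already a fixed point.
Sat(A[(¬a ∨ p) U E[(b ∧ a) U p]]) = {0, 1, 2, 4, 5, 6}
3 ∉ Sat(A[(¬a ∨ p) U E[(b ∧ a) U p]]) = {0, 1, 2, 4, 5, 6}, so the formula does not hold at 3.

No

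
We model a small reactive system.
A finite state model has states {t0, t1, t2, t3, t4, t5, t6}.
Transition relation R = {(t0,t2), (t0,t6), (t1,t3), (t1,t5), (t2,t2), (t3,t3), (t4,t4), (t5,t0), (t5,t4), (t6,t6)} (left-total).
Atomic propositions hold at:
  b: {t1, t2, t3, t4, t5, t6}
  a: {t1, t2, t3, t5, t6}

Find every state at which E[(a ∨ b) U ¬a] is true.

Sat(a ∨ b) = {t1, t2, t3, t4, t5, t6}
Sat(¬a) = {t0, t4}
E[(a ∨ b) U ¬a]: least fixpoint, start Z0 = Sat(¬a) = {t0, t4}, add states in Sat(a ∨ b) with some successor in Z. Z1 = {t0, t4, t5}; Z2 = {t0, t1, t4, t5}; fixed.
Sat(E[(a ∨ b) U ¬a]) = {t0, t1, t4, t5}

{t0, t1, t4, t5}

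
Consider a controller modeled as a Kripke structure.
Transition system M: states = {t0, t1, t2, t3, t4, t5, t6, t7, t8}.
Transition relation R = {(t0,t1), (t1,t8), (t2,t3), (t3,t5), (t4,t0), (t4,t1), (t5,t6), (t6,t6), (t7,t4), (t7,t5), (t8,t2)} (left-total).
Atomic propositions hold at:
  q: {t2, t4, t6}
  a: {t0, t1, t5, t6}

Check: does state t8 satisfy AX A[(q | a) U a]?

Sat(q | a) = {t0, t1, t2, t4, t5, t6}
A[(q | a) U a]: least fixpoint, start Z0 = Sat(a) = {t0, t1, t5, t6}, add states in Sat(q | a) with every successor in Z. Z1 = {t0, t1, t4, t5, t6}; fixed.
Sat(A[(q | a) U a]) = {t0, t1, t4, t5, t6}
Sat(AX A[(q | a) U a]) = {s : every successor in {t0, t1, t4, t5, t6}} = {t0, t3, t4, t5, t6, t7}
t8 ∉ Sat(AX A[(q | a) U a]) = {t0, t3, t4, t5, t6, t7}, so the formula does not hold at t8.

No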